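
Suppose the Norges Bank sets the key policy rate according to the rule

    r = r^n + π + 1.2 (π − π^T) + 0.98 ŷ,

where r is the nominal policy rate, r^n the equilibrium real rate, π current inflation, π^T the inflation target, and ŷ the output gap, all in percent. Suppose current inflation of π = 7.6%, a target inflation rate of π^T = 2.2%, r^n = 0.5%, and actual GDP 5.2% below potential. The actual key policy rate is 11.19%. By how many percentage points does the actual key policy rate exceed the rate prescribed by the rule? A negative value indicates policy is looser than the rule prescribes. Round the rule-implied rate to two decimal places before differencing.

Output 5.2% below potential → ŷ = -5.2.
r = 0.5 + 7.6 + 1.2 × (7.6 − 2.2) + 0.98 × (-5.2)
   = 0.5 + 7.6 + 6.48 − 5.096 = 9.48
Deviation = 11.19 − 9.48 = 1.71 pp.

1.71 pp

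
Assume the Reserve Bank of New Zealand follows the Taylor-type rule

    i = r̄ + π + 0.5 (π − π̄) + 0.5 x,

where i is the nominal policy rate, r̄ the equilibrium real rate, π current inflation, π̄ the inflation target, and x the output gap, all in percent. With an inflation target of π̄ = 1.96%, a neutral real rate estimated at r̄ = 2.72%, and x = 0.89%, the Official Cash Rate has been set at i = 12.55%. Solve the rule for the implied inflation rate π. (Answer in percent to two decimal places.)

Collecting π: i = r̄ + (1 + 0.5) π − 0.5 π̄ + 0.5 x
1.5 π = 12.55 − 2.72 + 0.5 × 1.96 − 0.5 × 0.89 = 10.365
π = 10.365 / 1.5 = 6.91

6.91%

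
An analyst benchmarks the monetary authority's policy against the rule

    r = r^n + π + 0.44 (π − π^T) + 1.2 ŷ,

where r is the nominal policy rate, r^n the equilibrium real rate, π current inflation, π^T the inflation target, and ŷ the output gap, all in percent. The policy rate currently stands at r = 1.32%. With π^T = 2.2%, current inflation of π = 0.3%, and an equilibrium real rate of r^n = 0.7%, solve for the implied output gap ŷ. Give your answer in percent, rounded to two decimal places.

0.96%

1.2 ŷ = 1.32 − 0.7 − 0.3 − 0.44 × (0.3 − 2.2) = 1.156
ŷ = 1.156 / 1.2 = 0.96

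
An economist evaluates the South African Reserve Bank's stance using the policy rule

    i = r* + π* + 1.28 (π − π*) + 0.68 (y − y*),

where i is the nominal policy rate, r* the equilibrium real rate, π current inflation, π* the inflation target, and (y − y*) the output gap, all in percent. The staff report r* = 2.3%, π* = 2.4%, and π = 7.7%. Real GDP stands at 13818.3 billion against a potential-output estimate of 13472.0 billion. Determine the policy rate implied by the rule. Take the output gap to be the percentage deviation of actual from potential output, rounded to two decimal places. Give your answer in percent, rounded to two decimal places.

13.23%

Output gap = 100 × (13818.3 − 13472.0) / 13472.0 = 2.57%.
i = 2.30 + 2.40 + 1.28 × (7.70 − 2.40) + 0.68 × 2.57
   = 2.30 + 2.4 + 6.784 + 1.7476 = 13.23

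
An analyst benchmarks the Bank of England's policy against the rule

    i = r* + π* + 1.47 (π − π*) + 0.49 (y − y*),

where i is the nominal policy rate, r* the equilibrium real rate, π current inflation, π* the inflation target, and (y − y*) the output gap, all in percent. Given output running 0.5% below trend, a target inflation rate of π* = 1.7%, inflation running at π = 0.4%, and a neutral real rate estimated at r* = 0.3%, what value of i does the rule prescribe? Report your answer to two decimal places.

-0.16%

Output 0.5% below potential → (y − y*) = -0.5.
i = 0.3 + 1.7 + 1.47 × (0.4 − 1.7) + 0.49 × (-0.5)
   = 0.3 + 1.7 − 1.911 − 0.245 = -0.16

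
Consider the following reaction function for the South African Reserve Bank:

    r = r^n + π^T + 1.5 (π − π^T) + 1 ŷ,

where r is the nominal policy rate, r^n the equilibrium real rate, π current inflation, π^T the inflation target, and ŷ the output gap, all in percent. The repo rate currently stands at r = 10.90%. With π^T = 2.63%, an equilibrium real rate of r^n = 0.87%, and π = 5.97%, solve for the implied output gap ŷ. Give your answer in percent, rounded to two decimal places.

1 ŷ = 10.90 − 0.87 − 2.63 − 1.5 × (5.97 − 2.63) = 2.39
ŷ = 2.39 / 1 = 2.39

2.39%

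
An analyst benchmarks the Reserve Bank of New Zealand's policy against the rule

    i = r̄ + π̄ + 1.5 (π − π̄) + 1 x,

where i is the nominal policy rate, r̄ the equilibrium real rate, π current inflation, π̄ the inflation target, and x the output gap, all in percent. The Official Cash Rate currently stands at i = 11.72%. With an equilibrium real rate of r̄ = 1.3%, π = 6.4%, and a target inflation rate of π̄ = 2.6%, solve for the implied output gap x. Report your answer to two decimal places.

2.12%

1 x = 11.72 − 1.3 − 2.6 − 1.5 × (6.4 − 2.6) = 2.12
x = 2.12 / 1 = 2.12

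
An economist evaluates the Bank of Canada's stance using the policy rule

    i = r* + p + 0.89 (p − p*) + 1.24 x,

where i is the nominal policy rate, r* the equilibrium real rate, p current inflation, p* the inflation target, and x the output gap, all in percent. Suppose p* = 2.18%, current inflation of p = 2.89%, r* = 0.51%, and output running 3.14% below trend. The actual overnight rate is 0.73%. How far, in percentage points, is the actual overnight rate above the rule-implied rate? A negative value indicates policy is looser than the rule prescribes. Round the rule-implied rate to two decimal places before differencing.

Output 3.14% below potential → x = -3.14.
i = 0.51 + 2.89 + 0.89 × (2.89 − 2.18) + 1.24 × (-3.14)
   = 0.51 + 2.89 + 0.6319 − 3.8936 = 0.14
Deviation = 0.73 − 0.14 = 0.59 pp.

0.59 pp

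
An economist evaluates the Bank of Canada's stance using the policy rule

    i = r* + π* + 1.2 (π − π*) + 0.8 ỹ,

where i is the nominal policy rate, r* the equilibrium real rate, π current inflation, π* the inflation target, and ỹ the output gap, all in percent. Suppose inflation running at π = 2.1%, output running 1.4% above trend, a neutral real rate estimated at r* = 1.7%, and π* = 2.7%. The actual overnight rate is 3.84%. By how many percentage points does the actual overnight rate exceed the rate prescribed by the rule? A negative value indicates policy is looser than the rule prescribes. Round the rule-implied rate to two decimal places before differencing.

-0.96 pp

Output 1.4% above potential → ỹ = 1.4.
i = 1.7 + 2.7 + 1.2 × (2.1 − 2.7) + 0.8 × 1.4
   = 1.7 + 2.7 − 0.72 + 1.12 = 4.80
Deviation = 3.84 − 4.80 = -0.96 pp.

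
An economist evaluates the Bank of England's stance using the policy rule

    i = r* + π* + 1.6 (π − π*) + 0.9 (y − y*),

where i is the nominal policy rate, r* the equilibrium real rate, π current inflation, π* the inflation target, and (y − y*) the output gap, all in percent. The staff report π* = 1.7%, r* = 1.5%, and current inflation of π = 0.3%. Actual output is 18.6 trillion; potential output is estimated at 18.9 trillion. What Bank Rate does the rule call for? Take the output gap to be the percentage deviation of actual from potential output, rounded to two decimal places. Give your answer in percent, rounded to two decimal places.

-0.47%

Output gap = 100 × (18.6 − 18.9) / 18.9 = -1.59%.
i = 1.50 + 1.70 + 1.6 × (0.30 − 1.70) + 0.9 × (-1.59)
   = 1.50 + 1.7 − 2.24 − 1.431 = -0.47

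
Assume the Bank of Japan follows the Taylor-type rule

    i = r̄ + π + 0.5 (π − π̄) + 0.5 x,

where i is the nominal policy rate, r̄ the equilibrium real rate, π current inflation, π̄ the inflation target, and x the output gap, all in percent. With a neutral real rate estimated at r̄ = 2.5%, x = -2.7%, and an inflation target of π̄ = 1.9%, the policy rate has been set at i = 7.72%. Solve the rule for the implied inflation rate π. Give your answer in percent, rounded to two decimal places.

Collecting π: i = r̄ + (1 + 0.5) π − 0.5 π̄ + 0.5 x
1.5 π = 7.72 − 2.5 + 0.5 × 1.9 − 0.5 × (-2.7) = 7.52
π = 7.52 / 1.5 = 5.01

5.01%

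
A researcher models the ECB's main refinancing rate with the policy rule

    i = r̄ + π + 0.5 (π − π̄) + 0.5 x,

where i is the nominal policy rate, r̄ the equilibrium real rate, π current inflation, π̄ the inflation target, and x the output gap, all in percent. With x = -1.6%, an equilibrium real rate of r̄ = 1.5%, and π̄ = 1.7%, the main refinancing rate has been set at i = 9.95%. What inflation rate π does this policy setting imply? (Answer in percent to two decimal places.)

6.73%

Collecting π: i = r̄ + (1 + 0.5) π − 0.5 π̄ + 0.5 x
1.5 π = 9.95 − 1.5 + 0.5 × 1.7 − 0.5 × (-1.6) = 10.1
π = 10.1 / 1.5 = 6.73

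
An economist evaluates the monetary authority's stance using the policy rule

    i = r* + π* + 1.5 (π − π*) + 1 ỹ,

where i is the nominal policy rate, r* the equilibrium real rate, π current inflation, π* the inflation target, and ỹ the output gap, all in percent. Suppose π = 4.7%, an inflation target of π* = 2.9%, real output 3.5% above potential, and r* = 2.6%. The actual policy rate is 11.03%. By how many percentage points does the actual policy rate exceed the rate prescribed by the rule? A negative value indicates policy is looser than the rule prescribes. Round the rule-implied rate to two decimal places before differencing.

Output 3.5% above potential → ỹ = 3.5.
i = 2.6 + 2.9 + 1.5 × (4.7 − 2.9) + 1 × 3.5
   = 2.6 + 2.9 + 2.7 + 3.5 = 11.70
Deviation = 11.03 − 11.70 = -0.67 pp.

-0.67 pp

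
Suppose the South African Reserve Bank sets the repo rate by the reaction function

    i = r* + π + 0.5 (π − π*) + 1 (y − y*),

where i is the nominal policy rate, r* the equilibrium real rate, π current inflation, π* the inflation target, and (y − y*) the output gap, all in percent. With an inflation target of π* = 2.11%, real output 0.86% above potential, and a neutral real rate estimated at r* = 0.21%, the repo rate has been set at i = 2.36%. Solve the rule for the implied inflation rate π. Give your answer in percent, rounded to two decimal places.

Output 0.86% above potential → (y − y*) = 0.86.
Collecting π: i = r* + (1 + 0.5) π − 0.5 π* + 1 (y − y*)
1.5 π = 2.36 − 0.21 + 0.5 × 2.11 − 1 × 0.86 = 2.345
π = 2.345 / 1.5 = 1.56

1.56%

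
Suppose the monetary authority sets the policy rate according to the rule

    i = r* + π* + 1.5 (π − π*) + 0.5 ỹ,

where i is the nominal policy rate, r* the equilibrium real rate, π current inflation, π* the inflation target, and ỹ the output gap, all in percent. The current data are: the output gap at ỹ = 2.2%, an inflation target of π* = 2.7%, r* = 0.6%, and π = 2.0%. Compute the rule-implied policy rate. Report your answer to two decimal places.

3.35%

i = 0.6 + 2.7 + 1.5 × (2.0 − 2.7) + 0.5 × 2.2
   = 0.6 + 2.7 − 1.05 + 1.1 = 3.35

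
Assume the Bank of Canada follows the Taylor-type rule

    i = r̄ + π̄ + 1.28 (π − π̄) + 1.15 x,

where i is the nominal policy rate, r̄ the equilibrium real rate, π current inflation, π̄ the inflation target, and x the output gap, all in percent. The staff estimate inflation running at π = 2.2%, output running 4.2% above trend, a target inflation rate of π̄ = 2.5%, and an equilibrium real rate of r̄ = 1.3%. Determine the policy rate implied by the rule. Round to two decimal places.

8.25%

Output 4.2% above potential → x = 4.2.
i = 1.3 + 2.5 + 1.28 × (2.2 − 2.5) + 1.15 × 4.2
   = 1.3 + 2.5 − 0.384 + 4.83 = 8.25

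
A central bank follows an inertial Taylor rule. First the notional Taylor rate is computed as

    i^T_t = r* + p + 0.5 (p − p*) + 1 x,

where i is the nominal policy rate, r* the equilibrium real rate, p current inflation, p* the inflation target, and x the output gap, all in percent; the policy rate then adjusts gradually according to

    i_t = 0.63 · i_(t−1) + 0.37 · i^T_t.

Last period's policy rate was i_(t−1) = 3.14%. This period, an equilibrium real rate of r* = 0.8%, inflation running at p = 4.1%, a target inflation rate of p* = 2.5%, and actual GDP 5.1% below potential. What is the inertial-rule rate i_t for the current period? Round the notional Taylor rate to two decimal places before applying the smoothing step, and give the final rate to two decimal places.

2.20%

Output 5.1% below potential → x = -5.1.
i^T_t = 0.8 + 4.1 + 0.5 × (4.1 − 2.5) + 1 × (-5.1)
   = 0.8 + 4.1 + 0.8 − 5.1 = 0.60
i_t = 0.63 × 3.14 + 0.37 × 0.60 = 1.9782 + 0.222 = 2.20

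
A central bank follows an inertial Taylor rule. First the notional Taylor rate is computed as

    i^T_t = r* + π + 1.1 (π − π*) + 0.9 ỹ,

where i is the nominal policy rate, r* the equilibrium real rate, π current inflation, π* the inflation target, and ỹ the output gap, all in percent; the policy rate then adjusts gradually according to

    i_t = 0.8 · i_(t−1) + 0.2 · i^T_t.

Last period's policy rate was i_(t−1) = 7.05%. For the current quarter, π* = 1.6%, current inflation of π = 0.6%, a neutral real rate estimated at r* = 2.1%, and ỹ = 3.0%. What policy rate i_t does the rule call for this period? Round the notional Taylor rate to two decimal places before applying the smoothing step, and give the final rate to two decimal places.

6.50%

i^T_t = 2.1 + 0.6 + 1.1 × (0.6 − 1.6) + 0.9 × 3.0
   = 2.1 + 0.6 − 1.1 + 2.7 = 4.30
i_t = 0.8 × 7.05 + 0.2 × 4.30 = 5.64 + 0.86 = 6.50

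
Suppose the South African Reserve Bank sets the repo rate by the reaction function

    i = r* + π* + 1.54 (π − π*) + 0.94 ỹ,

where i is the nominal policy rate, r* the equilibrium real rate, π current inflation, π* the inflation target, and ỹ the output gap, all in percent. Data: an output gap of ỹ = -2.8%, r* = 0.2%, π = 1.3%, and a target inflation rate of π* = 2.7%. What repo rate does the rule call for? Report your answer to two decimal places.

i = 0.2 + 2.7 + 1.54 × (1.3 − 2.7) + 0.94 × (-2.8)
   = 0.2 + 2.7 − 2.156 − 2.632 = -1.89

-1.89%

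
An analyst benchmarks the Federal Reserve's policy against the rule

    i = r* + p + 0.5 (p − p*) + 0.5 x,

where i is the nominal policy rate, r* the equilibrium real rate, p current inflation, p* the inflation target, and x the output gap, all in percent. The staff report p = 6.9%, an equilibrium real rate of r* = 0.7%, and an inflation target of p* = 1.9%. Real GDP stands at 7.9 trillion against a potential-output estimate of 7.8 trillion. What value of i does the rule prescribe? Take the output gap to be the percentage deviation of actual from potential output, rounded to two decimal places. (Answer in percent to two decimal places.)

Output gap = 100 × (7.9 − 7.8) / 7.8 = 1.28%.
i = 0.70 + 6.90 + 0.5 × (6.90 − 1.90) + 0.5 × 1.28
   = 0.70 + 6.9 + 2.5 + 0.64 = 10.74

10.74%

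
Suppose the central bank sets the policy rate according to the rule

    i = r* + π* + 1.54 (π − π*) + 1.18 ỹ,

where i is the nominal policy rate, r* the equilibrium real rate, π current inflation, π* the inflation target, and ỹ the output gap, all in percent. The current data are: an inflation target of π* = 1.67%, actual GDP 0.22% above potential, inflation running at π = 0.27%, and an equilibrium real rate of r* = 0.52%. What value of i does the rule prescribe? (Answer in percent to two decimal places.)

0.29%

Output 0.22% above potential → ỹ = 0.22.
i = 0.52 + 1.67 + 1.54 × (0.27 − 1.67) + 1.18 × 0.22
   = 0.52 + 1.67 − 2.156 + 0.2596 = 0.29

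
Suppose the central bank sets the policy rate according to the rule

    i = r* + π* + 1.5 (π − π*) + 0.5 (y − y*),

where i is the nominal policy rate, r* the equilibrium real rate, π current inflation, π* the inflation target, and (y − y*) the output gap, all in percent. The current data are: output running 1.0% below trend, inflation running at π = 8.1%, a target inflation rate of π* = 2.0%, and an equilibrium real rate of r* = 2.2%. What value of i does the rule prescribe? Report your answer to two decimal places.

12.85%

Output 1.0% below potential → (y − y*) = -1.0.
i = 2.2 + 2.0 + 1.5 × (8.1 − 2.0) + 0.5 × (-1.0)
   = 2.2 + 2 + 9.15 − 0.5 = 12.85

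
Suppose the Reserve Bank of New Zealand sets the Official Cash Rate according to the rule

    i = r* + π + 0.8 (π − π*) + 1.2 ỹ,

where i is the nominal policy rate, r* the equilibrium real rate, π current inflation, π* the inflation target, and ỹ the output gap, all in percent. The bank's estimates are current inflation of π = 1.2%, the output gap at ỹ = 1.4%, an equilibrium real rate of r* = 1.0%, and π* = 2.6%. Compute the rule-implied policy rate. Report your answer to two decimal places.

i = 1.0 + 1.2 + 0.8 × (1.2 − 2.6) + 1.2 × 1.4
   = 1.0 + 1.2 − 1.12 + 1.68 = 2.76

2.76%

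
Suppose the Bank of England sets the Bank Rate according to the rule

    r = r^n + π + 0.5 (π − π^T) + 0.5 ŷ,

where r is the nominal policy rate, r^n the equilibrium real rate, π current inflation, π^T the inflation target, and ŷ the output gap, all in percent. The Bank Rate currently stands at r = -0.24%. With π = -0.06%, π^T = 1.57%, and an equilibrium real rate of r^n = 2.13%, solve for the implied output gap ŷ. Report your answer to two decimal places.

-2.99%

0.5 ŷ = -0.24 − 2.13 − (-0.06) − 0.5 × ((-0.06) − 1.57) = -1.495
ŷ = -1.495 / 0.5 = -2.99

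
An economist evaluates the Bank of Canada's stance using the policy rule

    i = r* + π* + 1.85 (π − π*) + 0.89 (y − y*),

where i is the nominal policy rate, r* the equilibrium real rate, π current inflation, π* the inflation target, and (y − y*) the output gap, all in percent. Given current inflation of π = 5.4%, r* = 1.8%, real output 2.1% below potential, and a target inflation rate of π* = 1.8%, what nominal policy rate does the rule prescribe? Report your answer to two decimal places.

Output 2.1% below potential → (y − y*) = -2.1.
i = 1.8 + 1.8 + 1.85 × (5.4 − 1.8) + 0.89 × (-2.1)
   = 1.8 + 1.8 + 6.66 − 1.869 = 8.39

8.39%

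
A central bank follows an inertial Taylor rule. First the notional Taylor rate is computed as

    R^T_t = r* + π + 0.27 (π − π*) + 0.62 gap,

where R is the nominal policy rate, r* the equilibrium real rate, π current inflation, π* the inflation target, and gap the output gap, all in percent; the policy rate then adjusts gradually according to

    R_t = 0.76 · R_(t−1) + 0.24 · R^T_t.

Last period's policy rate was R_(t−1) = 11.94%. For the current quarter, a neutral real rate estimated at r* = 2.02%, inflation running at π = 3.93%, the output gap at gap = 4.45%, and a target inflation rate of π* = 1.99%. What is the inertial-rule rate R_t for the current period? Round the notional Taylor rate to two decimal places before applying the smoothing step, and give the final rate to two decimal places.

11.29%

R^T_t = 2.02 + 3.93 + 0.27 × (3.93 − 1.99) + 0.62 × 4.45
   = 2.02 + 3.93 + 0.5238 + 2.759 = 9.23
R_t = 0.76 × 11.94 + 0.24 × 9.23 = 9.0744 + 2.2152 = 11.29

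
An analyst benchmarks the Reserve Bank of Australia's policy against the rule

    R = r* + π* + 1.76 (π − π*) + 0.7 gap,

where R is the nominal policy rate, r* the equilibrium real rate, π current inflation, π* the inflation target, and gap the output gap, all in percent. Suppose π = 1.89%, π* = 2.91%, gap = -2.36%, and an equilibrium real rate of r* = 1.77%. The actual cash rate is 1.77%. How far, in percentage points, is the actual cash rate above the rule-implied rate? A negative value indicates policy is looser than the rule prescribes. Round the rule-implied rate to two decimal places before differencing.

0.54 pp

R = 1.77 + 2.91 + 1.76 × (1.89 − 2.91) + 0.7 × (-2.36)
   = 1.77 + 2.91 − 1.7952 − 1.652 = 1.23
Deviation = 1.77 − 1.23 = 0.54 pp.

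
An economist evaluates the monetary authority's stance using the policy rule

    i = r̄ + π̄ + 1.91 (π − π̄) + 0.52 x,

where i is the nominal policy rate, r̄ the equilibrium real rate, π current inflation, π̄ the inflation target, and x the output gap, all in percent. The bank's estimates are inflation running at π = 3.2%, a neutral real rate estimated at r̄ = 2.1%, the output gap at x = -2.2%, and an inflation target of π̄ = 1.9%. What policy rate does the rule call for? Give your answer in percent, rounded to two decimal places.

5.34%

i = 2.1 + 1.9 + 1.91 × (3.2 − 1.9) + 0.52 × (-2.2)
   = 2.1 + 1.9 + 2.483 − 1.144 = 5.34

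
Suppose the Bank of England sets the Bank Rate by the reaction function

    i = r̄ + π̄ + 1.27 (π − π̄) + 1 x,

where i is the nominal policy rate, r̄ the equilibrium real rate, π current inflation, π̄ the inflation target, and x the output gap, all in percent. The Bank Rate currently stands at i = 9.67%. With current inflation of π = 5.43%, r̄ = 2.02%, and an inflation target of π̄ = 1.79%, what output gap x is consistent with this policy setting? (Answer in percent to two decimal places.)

1 x = 9.67 − 2.02 − 1.79 − 1.27 × (5.43 − 1.79) = 1.2372
x = 1.2372 / 1 = 1.24

1.24%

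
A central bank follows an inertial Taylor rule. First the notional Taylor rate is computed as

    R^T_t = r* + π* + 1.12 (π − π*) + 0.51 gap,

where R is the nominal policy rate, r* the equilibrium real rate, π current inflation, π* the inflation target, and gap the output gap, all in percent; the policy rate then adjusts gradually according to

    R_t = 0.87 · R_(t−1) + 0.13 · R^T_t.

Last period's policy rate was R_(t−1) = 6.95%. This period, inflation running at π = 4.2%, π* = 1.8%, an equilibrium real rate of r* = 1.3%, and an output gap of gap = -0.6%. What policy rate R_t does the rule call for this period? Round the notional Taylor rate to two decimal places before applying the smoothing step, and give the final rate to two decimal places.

6.76%

R^T_t = 1.3 + 1.8 + 1.12 × (4.2 − 1.8) + 0.51 × (-0.6)
   = 1.3 + 1.8 + 2.688 − 0.306 = 5.48
R_t = 0.87 × 6.95 + 0.13 × 5.48 = 6.0465 + 0.7124 = 6.76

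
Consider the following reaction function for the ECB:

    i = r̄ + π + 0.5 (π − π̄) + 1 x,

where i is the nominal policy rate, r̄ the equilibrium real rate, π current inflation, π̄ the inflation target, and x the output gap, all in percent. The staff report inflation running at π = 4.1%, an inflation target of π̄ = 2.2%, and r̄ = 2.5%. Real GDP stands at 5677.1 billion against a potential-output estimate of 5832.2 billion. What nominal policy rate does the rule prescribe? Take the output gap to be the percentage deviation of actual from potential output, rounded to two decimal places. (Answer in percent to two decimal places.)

4.89%

Output gap = 100 × (5677.1 − 5832.2) / 5832.2 = -2.66%.
i = 2.50 + 4.10 + 0.5 × (4.10 − 2.20) + 1 × (-2.66)
   = 2.50 + 4.1 + 0.95 − 2.66 = 4.89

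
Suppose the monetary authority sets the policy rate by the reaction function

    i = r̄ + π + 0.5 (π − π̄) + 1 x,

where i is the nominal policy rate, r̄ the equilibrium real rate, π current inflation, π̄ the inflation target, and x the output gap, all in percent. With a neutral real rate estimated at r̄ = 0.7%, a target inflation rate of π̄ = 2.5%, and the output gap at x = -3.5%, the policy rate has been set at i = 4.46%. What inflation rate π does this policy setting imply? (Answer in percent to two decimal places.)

Collecting π: i = r̄ + (1 + 0.5) π − 0.5 π̄ + 1 x
1.5 π = 4.46 − 0.7 + 0.5 × 2.5 − 1 × (-3.5) = 8.51
π = 8.51 / 1.5 = 5.67

5.67%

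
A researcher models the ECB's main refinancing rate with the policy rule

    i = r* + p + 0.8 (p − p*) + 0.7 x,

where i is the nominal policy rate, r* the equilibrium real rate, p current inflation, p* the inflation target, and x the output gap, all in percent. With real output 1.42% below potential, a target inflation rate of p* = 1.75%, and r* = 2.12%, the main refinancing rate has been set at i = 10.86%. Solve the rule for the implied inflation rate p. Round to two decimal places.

6.19%

Output 1.42% below potential → x = -1.42.
Collecting p: i = r* + (1 + 0.8) p − 0.8 p* + 0.7 x
1.8 p = 10.86 − 2.12 + 0.8 × 1.75 − 0.7 × (-1.42) = 11.134
p = 11.134 / 1.8 = 6.19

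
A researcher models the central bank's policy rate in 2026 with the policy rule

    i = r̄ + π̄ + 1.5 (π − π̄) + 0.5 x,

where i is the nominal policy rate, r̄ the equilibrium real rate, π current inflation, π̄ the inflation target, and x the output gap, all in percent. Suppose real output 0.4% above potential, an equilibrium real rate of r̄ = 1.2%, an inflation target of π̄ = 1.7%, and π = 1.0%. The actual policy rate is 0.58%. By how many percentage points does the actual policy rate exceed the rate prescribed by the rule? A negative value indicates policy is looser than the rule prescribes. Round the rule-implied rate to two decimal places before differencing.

Output 0.4% above potential → x = 0.4.
i = 1.2 + 1.7 + 1.5 × (1.0 − 1.7) + 0.5 × 0.4
   = 1.2 + 1.7 − 1.05 + 0.2 = 2.05
Deviation = 0.58 − 2.05 = -1.47 pp.

-1.47 pp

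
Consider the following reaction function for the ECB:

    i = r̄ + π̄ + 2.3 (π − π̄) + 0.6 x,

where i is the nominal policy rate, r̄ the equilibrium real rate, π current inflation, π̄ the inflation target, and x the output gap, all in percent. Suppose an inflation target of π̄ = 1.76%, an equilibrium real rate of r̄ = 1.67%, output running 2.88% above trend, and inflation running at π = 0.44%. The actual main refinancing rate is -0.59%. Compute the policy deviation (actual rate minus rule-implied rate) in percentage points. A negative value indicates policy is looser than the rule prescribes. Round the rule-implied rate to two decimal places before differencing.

-2.71 pp

Output 2.88% above potential → x = 2.88.
i = 1.67 + 1.76 + 2.3 × (0.44 − 1.76) + 0.6 × 2.88
   = 1.67 + 1.76 − 3.036 + 1.728 = 2.12
Deviation = -0.59 − 2.12 = -2.71 pp.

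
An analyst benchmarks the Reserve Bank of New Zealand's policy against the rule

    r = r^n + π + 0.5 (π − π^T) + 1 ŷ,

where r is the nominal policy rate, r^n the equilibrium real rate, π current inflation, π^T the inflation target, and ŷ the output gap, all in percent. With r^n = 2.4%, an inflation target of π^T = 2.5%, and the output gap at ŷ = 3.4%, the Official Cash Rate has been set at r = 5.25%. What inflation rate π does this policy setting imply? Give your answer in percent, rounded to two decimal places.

0.47%

Collecting π: r = r^n + (1 + 0.5) π − 0.5 π^T + 1 ŷ
1.5 π = 5.25 − 2.4 + 0.5 × 2.5 − 1 × 3.4 = 0.7
π = 0.7 / 1.5 = 0.47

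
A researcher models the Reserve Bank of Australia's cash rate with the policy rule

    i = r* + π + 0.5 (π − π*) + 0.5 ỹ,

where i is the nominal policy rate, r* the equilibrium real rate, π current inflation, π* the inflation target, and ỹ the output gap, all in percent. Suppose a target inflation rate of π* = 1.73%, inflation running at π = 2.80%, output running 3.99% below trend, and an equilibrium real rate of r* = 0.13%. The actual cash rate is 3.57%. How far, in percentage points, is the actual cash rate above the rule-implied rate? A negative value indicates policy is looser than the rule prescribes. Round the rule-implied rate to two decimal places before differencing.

2.10 pp

Output 3.99% below potential → ỹ = -3.99.
i = 0.13 + 2.80 + 0.5 × (2.80 − 1.73) + 0.5 × (-3.99)
   = 0.13 + 2.8 + 0.535 − 1.995 = 1.47
Deviation = 3.57 − 1.47 = 2.10 pp.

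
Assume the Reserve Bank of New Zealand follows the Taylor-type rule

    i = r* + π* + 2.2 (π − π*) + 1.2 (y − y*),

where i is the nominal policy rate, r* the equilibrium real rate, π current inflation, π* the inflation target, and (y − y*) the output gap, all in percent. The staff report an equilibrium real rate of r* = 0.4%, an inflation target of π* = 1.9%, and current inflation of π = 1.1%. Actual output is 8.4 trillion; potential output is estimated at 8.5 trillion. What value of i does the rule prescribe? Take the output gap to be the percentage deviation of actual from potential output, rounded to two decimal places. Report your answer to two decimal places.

-0.88%

Output gap = 100 × (8.4 − 8.5) / 8.5 = -1.18%.
i = 0.40 + 1.90 + 2.2 × (1.10 − 1.90) + 1.2 × (-1.18)
   = 0.40 + 1.9 − 1.76 − 1.416 = -0.88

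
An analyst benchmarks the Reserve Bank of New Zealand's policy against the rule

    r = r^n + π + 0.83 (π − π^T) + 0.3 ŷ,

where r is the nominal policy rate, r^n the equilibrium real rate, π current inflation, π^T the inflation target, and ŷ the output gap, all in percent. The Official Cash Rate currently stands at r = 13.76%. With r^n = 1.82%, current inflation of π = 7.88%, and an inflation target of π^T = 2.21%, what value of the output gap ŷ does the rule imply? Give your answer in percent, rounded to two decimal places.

0.3 ŷ = 13.76 − 1.82 − 7.88 − 0.83 × (7.88 − 2.21) = -0.6461
ŷ = -0.6461 / 0.3 = -2.15

-2.15%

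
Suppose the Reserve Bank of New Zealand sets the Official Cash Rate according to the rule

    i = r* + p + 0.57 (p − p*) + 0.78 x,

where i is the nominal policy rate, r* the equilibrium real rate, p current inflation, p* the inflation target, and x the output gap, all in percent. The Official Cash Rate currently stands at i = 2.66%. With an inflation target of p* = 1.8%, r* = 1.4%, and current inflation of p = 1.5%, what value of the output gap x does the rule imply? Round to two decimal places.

-0.09%

0.78 x = 2.66 − 1.4 − 1.5 − 0.57 × (1.5 − 1.8) = -0.069
x = -0.069 / 0.78 = -0.09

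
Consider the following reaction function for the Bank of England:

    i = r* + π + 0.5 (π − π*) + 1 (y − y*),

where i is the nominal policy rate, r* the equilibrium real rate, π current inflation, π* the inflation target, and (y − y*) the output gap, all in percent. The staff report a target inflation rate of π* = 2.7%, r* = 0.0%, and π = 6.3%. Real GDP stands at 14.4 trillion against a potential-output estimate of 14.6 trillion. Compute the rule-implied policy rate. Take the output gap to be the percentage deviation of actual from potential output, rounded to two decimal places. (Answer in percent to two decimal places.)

Output gap = 100 × (14.4 − 14.6) / 14.6 = -1.37%.
i = 0.00 + 6.30 + 0.5 × (6.30 − 2.70) + 1 × (-1.37)
   = 0.00 + 6.3 + 1.8 − 1.37 = 6.73

6.73%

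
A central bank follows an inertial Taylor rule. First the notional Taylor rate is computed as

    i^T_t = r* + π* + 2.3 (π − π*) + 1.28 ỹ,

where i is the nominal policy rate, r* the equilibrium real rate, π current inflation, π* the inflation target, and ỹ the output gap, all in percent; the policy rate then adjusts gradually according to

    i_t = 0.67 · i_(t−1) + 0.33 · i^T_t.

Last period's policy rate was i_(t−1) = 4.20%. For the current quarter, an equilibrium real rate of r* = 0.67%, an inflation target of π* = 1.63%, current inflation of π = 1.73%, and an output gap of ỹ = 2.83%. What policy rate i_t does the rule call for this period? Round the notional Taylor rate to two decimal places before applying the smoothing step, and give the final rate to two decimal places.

4.84%

i^T_t = 0.67 + 1.63 + 2.3 × (1.73 − 1.63) + 1.28 × 2.83
   = 0.67 + 1.63 + 0.23 + 3.6224 = 6.15
i_t = 0.67 × 4.20 + 0.33 × 6.15 = 2.814 + 2.0295 = 4.84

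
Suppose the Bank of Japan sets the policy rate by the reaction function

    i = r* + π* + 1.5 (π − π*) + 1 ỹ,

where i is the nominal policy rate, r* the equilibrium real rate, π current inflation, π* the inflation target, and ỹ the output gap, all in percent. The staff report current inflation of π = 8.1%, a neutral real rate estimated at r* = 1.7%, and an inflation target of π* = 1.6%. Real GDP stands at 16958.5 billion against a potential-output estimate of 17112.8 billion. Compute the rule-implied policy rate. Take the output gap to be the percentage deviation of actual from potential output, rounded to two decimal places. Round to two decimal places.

12.15%

Output gap = 100 × (16958.5 − 17112.8) / 17112.8 = -0.90%.
i = 1.70 + 1.60 + 1.5 × (8.10 − 1.60) + 1 × (-0.90)
   = 1.70 + 1.6 + 9.75 − 0.9 = 12.15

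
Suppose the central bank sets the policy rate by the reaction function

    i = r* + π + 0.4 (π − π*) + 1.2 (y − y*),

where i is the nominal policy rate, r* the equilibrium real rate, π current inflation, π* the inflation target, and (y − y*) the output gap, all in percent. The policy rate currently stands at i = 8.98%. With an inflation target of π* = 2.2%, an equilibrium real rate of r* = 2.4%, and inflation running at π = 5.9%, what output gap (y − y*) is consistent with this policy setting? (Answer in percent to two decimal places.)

-0.67%

1.2 (y − y*) = 8.98 − 2.4 − 5.9 − 0.4 × (5.9 − 2.2) = -0.8
(y − y*) = -0.8 / 1.2 = -0.67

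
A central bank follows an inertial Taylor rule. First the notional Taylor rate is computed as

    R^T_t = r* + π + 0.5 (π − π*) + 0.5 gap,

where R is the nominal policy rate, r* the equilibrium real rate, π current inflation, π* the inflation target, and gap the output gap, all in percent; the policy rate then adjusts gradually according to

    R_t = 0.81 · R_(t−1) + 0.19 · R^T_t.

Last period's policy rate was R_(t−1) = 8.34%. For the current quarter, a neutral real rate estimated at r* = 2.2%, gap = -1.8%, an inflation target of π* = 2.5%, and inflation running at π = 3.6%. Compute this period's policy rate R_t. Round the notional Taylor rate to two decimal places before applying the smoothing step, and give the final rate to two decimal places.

R^T_t = 2.2 + 3.6 + 0.5 × (3.6 − 2.5) + 0.5 × (-1.8)
   = 2.2 + 3.6 + 0.55 − 0.9 = 5.45
R_t = 0.81 × 8.34 + 0.19 × 5.45 = 6.7554 + 1.0355 = 7.79

7.79%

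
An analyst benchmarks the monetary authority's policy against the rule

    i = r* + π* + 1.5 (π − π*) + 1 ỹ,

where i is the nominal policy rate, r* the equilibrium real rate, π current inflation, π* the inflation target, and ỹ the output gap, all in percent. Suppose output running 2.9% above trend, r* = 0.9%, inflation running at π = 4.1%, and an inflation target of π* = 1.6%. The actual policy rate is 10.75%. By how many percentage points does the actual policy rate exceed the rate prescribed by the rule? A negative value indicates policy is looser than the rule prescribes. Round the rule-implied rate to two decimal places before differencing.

Output 2.9% above potential → ỹ = 2.9.
i = 0.9 + 1.6 + 1.5 × (4.1 − 1.6) + 1 × 2.9
   = 0.9 + 1.6 + 3.75 + 2.9 = 9.15
Deviation = 10.75 − 9.15 = 1.60 pp.

1.60 pp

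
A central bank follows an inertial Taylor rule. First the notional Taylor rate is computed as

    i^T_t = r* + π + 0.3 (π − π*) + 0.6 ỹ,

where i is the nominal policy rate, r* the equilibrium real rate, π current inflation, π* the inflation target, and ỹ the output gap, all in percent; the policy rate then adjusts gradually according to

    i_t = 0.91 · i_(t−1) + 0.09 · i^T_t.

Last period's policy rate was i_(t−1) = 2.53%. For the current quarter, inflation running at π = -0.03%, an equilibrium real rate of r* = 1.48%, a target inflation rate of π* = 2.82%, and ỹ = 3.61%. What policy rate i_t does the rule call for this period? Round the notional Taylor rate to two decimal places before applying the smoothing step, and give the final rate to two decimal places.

i^T_t = 1.48 + (-0.03) + 0.3 × (-0.03 − 2.82) + 0.6 × 3.61
   = 1.48 − 0.03 − 0.855 + 2.166 = 2.76
i_t = 0.91 × 2.53 + 0.09 × 2.76 = 2.3023 + 0.2484 = 2.55

2.55%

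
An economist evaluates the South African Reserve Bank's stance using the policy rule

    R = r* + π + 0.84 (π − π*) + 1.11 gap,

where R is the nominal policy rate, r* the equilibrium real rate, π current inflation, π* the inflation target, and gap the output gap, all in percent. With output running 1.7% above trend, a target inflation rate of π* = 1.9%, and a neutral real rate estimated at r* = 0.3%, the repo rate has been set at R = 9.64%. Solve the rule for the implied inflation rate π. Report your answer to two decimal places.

Output 1.7% above potential → gap = 1.7.
Collecting π: R = r* + (1 + 0.84) π − 0.84 π* + 1.11 gap
1.84 π = 9.64 − 0.3 + 0.84 × 1.9 − 1.11 × 1.7 = 9.049
π = 9.049 / 1.84 = 4.92

4.92%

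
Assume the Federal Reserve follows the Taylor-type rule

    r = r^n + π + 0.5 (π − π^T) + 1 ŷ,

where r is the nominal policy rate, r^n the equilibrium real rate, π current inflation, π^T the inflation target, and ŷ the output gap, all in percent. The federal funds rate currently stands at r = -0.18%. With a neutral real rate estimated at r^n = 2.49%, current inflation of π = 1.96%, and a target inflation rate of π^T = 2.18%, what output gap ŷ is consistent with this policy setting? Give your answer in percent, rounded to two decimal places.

1 ŷ = -0.18 − 2.49 − 1.96 − 0.5 × (1.96 − 2.18) = -4.52
ŷ = -4.52 / 1 = -4.52

-4.52%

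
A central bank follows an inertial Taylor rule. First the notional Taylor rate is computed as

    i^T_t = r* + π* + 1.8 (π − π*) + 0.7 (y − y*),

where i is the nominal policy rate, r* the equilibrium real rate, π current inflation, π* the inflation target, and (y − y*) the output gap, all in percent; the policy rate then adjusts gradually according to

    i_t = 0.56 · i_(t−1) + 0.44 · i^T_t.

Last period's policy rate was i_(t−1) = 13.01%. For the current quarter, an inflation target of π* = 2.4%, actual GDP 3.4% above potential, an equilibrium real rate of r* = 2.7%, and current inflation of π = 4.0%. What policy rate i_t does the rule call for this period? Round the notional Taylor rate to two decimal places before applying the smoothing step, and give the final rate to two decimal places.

Output 3.4% above potential → (y − y*) = 3.4.
i^T_t = 2.7 + 2.4 + 1.8 × (4.0 − 2.4) + 0.7 × 3.4
   = 2.7 + 2.4 + 2.88 + 2.38 = 10.36
i_t = 0.56 × 13.01 + 0.44 × 10.36 = 7.2856 + 4.5584 = 11.84

11.84%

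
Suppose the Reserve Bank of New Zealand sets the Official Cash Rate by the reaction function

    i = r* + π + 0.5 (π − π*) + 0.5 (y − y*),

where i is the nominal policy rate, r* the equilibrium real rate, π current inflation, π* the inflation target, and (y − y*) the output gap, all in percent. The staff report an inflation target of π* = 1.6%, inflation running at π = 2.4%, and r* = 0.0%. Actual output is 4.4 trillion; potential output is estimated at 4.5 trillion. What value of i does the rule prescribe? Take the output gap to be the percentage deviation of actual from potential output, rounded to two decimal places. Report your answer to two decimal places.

Output gap = 100 × (4.4 − 4.5) / 4.5 = -2.22%.
i = 0.00 + 2.40 + 0.5 × (2.40 − 1.60) + 0.5 × (-2.22)
   = 0.00 + 2.4 + 0.4 − 1.11 = 1.69

1.69%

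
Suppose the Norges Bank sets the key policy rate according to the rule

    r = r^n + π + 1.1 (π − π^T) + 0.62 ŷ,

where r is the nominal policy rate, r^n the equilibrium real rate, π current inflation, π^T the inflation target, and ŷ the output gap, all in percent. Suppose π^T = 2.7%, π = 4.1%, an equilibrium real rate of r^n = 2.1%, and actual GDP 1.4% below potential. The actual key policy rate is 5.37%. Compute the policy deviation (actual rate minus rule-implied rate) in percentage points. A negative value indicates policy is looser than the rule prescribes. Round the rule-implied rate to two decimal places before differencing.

Output 1.4% below potential → ŷ = -1.4.
r = 2.1 + 4.1 + 1.1 × (4.1 − 2.7) + 0.62 × (-1.4)
   = 2.1 + 4.1 + 1.54 − 0.868 = 6.87
Deviation = 5.37 − 6.87 = -1.50 pp.

-1.50 pp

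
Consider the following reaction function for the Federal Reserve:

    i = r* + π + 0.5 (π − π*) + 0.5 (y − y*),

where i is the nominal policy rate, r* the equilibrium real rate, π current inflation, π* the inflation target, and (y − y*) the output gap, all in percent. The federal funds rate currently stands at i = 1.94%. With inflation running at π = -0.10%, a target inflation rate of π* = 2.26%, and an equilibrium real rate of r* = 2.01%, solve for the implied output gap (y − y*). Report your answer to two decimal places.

0.5 (y − y*) = 1.94 − 2.01 − (-0.10) − 0.5 × ((-0.10) − 2.26) = 1.21
(y − y*) = 1.21 / 0.5 = 2.42

2.42%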